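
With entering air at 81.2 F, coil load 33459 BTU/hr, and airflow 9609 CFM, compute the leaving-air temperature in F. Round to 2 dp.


dT = 33459/(1.08*9609) = 3.2241
T_leave = 81.2 - 3.2241 = 77.98 F

77.98 F


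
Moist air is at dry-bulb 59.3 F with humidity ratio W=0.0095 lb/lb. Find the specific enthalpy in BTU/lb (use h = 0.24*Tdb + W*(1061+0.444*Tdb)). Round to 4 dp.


h = 0.24*59.3 + 0.0095*(1061+0.444*59.3) = 24.5616 BTU/lb

24.5616 BTU/lb


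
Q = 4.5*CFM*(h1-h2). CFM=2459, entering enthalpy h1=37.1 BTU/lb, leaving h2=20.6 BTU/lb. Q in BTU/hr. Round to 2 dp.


Q = 4.5 * 2459 * (37.1 - 20.6) = 182580.75 BTU/hr

182580.75 BTU/hr


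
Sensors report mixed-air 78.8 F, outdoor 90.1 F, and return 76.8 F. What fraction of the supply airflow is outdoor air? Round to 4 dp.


frac = (78.8 - 76.8) / (90.1 - 76.8) = 0.1504

0.1504


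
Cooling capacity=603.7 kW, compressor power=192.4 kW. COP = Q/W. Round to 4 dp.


COP = 603.7 / 192.4 = 3.1377

3.1377


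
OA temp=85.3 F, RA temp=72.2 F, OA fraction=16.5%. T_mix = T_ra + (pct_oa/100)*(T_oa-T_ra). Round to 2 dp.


T_mix = 72.2 + (16.5/100)*(85.3-72.2) = 74.36 F

74.36 F


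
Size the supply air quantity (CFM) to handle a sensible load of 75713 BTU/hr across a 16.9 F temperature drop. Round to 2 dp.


CFM = 75713 / (1.08 * 16.9) = 4148.20

4148.20 CFM


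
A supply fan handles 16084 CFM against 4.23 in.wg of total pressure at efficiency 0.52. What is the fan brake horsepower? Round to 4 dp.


BHP = 16084 * 4.23 / (6356 * 0.52) = 20.5848 hp

20.5848 hp


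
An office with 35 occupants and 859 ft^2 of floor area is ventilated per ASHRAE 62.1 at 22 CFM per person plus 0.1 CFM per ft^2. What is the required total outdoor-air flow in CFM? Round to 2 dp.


Total = 35*22 + 859*0.1 = 855.90 CFM

855.90 CFM


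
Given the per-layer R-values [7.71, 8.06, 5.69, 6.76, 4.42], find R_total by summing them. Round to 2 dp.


R_total = 7.71 + 8.06 + 5.69 + 6.76 + 4.42 = 32.64

32.64


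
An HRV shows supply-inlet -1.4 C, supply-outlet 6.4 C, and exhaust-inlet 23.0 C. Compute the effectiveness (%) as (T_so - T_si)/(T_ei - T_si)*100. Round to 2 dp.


eff = (6.4-(-1.4))/(23.0-(-1.4))*100 = 31.97 %

31.97 %


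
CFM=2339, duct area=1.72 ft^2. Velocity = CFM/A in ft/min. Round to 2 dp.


V = 2339 / 1.72 = 1359.88 ft/min

1359.88 ft/min


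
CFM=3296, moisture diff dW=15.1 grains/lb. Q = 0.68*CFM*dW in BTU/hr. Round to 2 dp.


Q = 0.68 * 3296 * 15.1 = 33843.33 BTU/hr

33843.33 BTU/hr


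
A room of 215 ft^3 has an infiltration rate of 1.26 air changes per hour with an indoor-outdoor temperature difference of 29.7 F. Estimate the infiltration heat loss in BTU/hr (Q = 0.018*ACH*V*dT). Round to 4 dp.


Q = 0.018 * 1.26 * 215 * 29.7 = 144.8231 BTU/hr

144.8231 BTU/hr


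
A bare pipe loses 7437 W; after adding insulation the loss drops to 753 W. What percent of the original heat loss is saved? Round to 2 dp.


Savings = ((7437-753)/7437)*100 = 89.87 %

89.87 %


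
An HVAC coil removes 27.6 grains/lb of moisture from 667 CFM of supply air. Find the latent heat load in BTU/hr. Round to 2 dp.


Q = 0.68 * 667 * 27.6 = 12518.26 BTU/hr

12518.26 BTU/hr


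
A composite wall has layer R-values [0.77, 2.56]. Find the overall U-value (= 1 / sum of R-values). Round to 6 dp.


R_total = 0.77 + 2.56 = 3.33
U = 1/3.33 = 0.300300

0.300300


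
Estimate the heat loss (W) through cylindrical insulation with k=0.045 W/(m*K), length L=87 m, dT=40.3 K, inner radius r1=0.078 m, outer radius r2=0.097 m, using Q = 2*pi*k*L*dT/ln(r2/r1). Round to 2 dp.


Q = 2*pi*0.045*87*40.3/ln(0.097/0.078) = 4547.32 W

4547.32 W


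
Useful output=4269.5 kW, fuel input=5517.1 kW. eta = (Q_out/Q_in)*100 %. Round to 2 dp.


eta = (4269.5/5517.1)*100 = 77.39 %

77.39 %


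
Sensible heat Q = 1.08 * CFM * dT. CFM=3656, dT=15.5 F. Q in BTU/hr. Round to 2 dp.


Q = 1.08 * 3656 * 15.5 = 61201.44 BTU/hr

61201.44 BTU/hr


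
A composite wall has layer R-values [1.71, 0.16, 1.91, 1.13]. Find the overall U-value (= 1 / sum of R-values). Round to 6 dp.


R_total = 1.71 + 0.16 + 1.91 + 1.13 = 4.91
U = 1/4.91 = 0.203666

0.203666


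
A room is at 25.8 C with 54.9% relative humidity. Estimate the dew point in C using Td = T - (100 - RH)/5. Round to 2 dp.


Td = 25.8 - (100-54.9)/5 = 16.78 C

16.78 C


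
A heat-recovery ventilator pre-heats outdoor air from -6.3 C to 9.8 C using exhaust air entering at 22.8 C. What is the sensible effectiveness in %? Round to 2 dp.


eff = (9.8-(-6.3))/(22.8-(-6.3))*100 = 55.33 %

55.33 %


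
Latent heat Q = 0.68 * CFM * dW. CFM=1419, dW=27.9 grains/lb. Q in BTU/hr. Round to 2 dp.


Q = 0.68 * 1419 * 27.9 = 26921.27 BTU/hr

26921.27 BTU/hr


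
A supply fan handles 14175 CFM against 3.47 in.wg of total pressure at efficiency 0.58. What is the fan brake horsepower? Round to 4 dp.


BHP = 14175 * 3.47 / (6356 * 0.58) = 13.3426 hp

13.3426 hp


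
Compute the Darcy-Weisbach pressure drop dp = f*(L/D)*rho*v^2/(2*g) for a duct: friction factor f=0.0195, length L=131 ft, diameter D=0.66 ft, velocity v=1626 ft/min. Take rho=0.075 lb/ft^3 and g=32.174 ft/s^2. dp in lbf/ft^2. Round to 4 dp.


v_fps = 1626/60 = 27.1 ft/s
dp = 0.0195*(131/0.66)*0.075*27.1^2/(2*32.174) = 3.3130 lbf/ft^2

3.3130 lbf/ft^2


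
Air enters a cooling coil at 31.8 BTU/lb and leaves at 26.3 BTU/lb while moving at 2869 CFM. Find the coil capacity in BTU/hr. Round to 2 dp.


Q = 4.5 * 2869 * (31.8 - 26.3) = 71007.75 BTU/hr

71007.75 BTU/hr


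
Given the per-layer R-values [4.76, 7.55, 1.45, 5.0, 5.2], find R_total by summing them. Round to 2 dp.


R_total = 4.76 + 7.55 + 1.45 + 5.0 + 5.2 = 23.96

23.96


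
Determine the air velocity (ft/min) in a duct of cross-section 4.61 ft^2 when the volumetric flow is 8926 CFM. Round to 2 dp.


V = 8926 / 4.61 = 1936.23 ft/min

1936.23 ft/min


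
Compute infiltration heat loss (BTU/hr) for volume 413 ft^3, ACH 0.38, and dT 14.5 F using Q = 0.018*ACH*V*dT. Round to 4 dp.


Q = 0.018 * 0.38 * 413 * 14.5 = 40.9613 BTU/hr

40.9613 BTU/hr


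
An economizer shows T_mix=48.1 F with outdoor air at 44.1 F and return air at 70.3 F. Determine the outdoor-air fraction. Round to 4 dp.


frac = (48.1 - 70.3) / (44.1 - 70.3) = 0.8473

0.8473


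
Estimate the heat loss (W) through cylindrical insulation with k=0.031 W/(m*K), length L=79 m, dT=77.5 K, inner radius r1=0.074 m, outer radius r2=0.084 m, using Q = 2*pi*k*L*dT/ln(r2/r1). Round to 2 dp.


Q = 2*pi*0.031*79*77.5/ln(0.084/0.074) = 9408.42 W

9408.42 W


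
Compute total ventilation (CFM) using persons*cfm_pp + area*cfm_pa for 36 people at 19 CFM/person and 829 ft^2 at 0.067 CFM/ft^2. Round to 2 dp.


Total = 36*19 + 829*0.067 = 739.54 CFM

739.54 CFM


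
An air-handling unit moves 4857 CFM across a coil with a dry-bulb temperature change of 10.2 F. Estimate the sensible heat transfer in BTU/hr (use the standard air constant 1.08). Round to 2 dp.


Q = 1.08 * 4857 * 10.2 = 53504.71 BTU/hr

53504.71 BTU/hr


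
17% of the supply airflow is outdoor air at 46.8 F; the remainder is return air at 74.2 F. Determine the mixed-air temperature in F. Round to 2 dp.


T_mix = 0.17*46.8 + 0.83*74.2 = 69.54 F

69.54 F


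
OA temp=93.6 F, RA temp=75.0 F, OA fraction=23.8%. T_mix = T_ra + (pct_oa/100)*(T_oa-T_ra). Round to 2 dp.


T_mix = 75.0 + (23.8/100)*(93.6-75.0) = 79.43 F

79.43 F


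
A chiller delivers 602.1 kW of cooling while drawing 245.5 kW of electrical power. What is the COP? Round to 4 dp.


COP = 602.1 / 245.5 = 2.4525

2.4525


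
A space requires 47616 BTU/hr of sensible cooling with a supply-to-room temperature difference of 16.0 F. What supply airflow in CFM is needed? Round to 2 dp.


CFM = 47616 / (1.08 * 16.0) = 2755.56

2755.56 CFM


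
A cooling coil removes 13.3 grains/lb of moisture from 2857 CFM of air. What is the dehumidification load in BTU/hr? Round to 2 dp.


Q = 0.68 * 2857 * 13.3 = 25838.71 BTU/hr

25838.71 BTU/hr


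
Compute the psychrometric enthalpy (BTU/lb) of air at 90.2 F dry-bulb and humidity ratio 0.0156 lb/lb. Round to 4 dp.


h = 0.24*90.2 + 0.0156*(1061+0.444*90.2) = 38.8244 BTU/lb

38.8244 BTU/lb


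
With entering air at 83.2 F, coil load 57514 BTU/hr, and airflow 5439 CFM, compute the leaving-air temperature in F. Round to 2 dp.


dT = 57514/(1.08*5439) = 9.7911
T_leave = 83.2 - 9.7911 = 73.41 F

73.41 F


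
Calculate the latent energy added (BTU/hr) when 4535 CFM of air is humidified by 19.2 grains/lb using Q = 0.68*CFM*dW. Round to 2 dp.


Q = 0.68 * 4535 * 19.2 = 59208.96 BTU/hr

59208.96 BTU/hr


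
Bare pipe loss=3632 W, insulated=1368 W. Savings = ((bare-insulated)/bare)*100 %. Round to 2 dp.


Savings = ((3632-1368)/3632)*100 = 62.33 %

62.33 %


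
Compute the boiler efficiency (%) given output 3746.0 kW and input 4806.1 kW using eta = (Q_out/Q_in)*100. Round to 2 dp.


eta = (3746.0/4806.1)*100 = 77.94 %

77.94 %


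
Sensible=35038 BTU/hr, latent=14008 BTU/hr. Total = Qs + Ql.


Qt = 35038 + 14008 = 49046 BTU/hr

49046 BTU/hr


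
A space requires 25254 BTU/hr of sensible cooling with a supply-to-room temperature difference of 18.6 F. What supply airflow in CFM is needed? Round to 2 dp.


CFM = 25254 / (1.08 * 18.6) = 1257.17

1257.17 CFM


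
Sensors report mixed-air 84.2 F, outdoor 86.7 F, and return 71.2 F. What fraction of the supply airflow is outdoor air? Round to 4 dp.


frac = (84.2 - 71.2) / (86.7 - 71.2) = 0.8387

0.8387


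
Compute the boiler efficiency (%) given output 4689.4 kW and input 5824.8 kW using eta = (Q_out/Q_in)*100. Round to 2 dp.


eta = (4689.4/5824.8)*100 = 80.51 %

80.51 %


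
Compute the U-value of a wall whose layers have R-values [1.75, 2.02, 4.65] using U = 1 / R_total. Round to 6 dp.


R_total = 1.75 + 2.02 + 4.65 = 8.42
U = 1/8.42 = 0.118765

0.118765


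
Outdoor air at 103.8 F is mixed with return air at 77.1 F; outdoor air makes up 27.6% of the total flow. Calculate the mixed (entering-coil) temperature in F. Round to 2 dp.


T_mix = 77.1 + (27.6/100)*(103.8-77.1) = 84.47 F

84.47 F


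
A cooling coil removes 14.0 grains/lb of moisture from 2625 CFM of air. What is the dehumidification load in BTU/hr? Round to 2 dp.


Q = 0.68 * 2625 * 14.0 = 24990.00 BTU/hr

24990.00 BTU/hr


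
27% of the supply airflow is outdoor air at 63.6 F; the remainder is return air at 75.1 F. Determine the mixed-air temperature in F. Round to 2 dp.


T_mix = 0.27*63.6 + 0.73*75.1 = 72.00 F

72.00 F


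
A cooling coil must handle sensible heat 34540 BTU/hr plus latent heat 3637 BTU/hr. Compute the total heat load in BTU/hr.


Qt = 34540 + 3637 = 38177 BTU/hr

38177 BTU/hr


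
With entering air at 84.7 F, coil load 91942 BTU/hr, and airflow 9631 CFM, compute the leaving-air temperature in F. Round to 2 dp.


dT = 91942/(1.08*9631) = 8.8393
T_leave = 84.7 - 8.8393 = 75.86 F

75.86 F


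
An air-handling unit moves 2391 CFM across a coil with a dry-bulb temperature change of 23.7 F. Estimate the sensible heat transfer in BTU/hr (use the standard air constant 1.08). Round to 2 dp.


Q = 1.08 * 2391 * 23.7 = 61200.04 BTU/hr

61200.04 BTU/hr


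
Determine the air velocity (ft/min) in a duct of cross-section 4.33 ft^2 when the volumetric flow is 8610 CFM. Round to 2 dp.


V = 8610 / 4.33 = 1988.45 ft/min

1988.45 ft/min


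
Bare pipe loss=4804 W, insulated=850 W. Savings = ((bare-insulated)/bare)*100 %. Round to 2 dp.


Savings = ((4804-850)/4804)*100 = 82.31 %

82.31 %


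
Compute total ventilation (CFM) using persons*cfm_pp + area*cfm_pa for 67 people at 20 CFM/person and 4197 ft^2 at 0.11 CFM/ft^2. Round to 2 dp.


Total = 67*20 + 4197*0.11 = 1801.67 CFM

1801.67 CFM


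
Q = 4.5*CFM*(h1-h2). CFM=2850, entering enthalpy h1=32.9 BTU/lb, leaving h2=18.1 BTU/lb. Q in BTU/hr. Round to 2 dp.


Q = 4.5 * 2850 * (32.9 - 18.1) = 189810.00 BTU/hr

189810.00 BTU/hr


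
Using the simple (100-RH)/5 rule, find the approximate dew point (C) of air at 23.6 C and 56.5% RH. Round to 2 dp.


Td = 23.6 - (100-56.5)/5 = 14.90 C

14.90 C


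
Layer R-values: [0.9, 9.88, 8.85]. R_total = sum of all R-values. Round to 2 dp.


R_total = 0.9 + 9.88 + 8.85 = 19.63

19.63


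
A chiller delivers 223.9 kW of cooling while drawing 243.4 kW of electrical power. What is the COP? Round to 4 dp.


COP = 223.9 / 243.4 = 0.9199

0.9199


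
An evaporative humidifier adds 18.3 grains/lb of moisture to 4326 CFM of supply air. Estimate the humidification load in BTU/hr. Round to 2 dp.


Q = 0.68 * 4326 * 18.3 = 53832.74 BTU/hr

53832.74 BTU/hr


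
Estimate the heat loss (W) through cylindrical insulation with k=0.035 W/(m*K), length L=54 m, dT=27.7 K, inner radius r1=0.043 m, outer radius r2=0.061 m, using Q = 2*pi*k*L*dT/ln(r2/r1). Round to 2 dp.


Q = 2*pi*0.035*54*27.7/ln(0.061/0.043) = 940.72 W

940.72 W


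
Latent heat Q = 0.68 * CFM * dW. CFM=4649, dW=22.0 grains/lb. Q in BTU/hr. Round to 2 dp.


Q = 0.68 * 4649 * 22.0 = 69549.04 BTU/hr

69549.04 BTU/hr


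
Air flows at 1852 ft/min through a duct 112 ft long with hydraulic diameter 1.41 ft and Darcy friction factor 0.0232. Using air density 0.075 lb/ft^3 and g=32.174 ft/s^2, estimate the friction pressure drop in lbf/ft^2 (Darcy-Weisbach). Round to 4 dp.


v_fps = 1852/60 = 30.8667 ft/s
dp = 0.0232*(112/1.41)*0.075*30.8667^2/(2*32.174) = 2.0464 lbf/ft^2

2.0464 lbf/ft^2


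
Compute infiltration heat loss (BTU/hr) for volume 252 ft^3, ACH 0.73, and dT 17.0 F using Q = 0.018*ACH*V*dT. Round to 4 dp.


Q = 0.018 * 0.73 * 252 * 17.0 = 56.2918 BTU/hr

56.2918 BTU/hr


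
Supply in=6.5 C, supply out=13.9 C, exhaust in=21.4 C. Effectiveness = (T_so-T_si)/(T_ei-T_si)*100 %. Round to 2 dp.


eff = (13.9-6.5)/(21.4-6.5)*100 = 49.66 %

49.66 %


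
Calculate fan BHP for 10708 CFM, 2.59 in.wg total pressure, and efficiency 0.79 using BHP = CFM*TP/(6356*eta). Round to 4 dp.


BHP = 10708 * 2.59 / (6356 * 0.79) = 5.5233 hp

5.5233 hp


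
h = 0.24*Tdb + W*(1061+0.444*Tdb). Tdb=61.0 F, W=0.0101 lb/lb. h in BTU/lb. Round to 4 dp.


h = 0.24*61.0 + 0.0101*(1061+0.444*61.0) = 25.6296 BTU/lb

25.6296 BTU/lb


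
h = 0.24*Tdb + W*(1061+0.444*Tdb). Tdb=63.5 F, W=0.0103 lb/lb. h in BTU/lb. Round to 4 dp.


h = 0.24*63.5 + 0.0103*(1061+0.444*63.5) = 26.4587 BTU/lb

26.4587 BTU/lb


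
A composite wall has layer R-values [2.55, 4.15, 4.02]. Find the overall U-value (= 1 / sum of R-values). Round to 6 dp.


R_total = 2.55 + 4.15 + 4.02 = 10.72
U = 1/10.72 = 0.093284

0.093284


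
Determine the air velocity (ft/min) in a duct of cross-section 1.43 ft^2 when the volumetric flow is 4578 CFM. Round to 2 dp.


V = 4578 / 1.43 = 3201.40 ft/min

3201.40 ft/min


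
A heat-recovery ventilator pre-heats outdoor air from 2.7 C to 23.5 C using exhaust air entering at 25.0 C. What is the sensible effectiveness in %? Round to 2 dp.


eff = (23.5-2.7)/(25.0-2.7)*100 = 93.27 %

93.27 %


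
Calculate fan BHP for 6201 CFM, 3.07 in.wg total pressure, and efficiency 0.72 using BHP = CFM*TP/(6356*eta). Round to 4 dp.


BHP = 6201 * 3.07 / (6356 * 0.72) = 4.1599 hp

4.1599 hp


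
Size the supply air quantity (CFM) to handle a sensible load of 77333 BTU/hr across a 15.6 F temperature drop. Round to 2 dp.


CFM = 77333 / (1.08 * 15.6) = 4590.04

4590.04 CFM


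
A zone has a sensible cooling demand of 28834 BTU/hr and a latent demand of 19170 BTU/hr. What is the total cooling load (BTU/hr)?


Qt = 28834 + 19170 = 48004 BTU/hr

48004 BTU/hr


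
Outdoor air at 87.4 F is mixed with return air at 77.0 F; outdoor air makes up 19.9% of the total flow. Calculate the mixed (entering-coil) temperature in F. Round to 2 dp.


T_mix = 77.0 + (19.9/100)*(87.4-77.0) = 79.07 F

79.07 F


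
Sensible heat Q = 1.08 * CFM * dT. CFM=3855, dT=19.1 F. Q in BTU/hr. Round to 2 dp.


Q = 1.08 * 3855 * 19.1 = 79520.94 BTU/hr

79520.94 BTU/hr


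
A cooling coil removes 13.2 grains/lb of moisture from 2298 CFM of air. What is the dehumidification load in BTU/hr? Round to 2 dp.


Q = 0.68 * 2298 * 13.2 = 20626.85 BTU/hr

20626.85 BTU/hr


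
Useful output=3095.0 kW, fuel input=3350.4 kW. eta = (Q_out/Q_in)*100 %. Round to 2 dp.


eta = (3095.0/3350.4)*100 = 92.38 %

92.38 %


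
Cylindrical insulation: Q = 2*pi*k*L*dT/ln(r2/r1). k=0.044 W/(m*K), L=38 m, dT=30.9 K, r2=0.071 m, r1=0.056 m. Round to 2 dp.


Q = 2*pi*0.044*38*30.9/ln(0.071/0.056) = 1367.81 W

1367.81 W


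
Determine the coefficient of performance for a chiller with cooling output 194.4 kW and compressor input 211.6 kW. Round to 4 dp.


COP = 194.4 / 211.6 = 0.9187

0.9187


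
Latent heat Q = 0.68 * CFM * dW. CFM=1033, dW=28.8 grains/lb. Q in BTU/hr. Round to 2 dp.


Q = 0.68 * 1033 * 28.8 = 20230.27 BTU/hr

20230.27 BTU/hr


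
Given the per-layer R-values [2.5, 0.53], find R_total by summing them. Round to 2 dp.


R_total = 2.5 + 0.53 = 3.03

3.03


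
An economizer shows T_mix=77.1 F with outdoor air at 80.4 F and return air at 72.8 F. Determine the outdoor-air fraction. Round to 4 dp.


frac = (77.1 - 72.8) / (80.4 - 72.8) = 0.5658

0.5658


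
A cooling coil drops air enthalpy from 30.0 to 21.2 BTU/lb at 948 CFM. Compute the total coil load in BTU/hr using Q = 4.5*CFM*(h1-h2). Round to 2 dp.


Q = 4.5 * 948 * (30.0 - 21.2) = 37540.80 BTU/hr

37540.80 BTU/hr


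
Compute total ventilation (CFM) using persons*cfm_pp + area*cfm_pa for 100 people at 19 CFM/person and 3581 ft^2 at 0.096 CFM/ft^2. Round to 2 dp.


Total = 100*19 + 3581*0.096 = 2243.78 CFM

2243.78 CFM


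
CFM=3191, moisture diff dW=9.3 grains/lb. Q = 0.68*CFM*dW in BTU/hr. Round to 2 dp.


Q = 0.68 * 3191 * 9.3 = 20179.88 BTU/hr

20179.88 BTU/hr


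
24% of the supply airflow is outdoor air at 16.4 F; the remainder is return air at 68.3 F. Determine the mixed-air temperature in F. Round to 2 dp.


T_mix = 0.24*16.4 + 0.76*68.3 = 55.84 F

55.84 F


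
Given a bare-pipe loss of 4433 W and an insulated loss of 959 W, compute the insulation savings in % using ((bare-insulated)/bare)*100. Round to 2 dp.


Savings = ((4433-959)/4433)*100 = 78.37 %

78.37 %


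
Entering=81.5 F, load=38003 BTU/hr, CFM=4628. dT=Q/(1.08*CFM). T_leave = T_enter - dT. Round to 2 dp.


dT = 38003/(1.08*4628) = 7.6033
T_leave = 81.5 - 7.6033 = 73.90 F

73.90 F


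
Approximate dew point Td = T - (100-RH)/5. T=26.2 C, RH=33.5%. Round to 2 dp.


Td = 26.2 - (100-33.5)/5 = 12.90 C

12.90 C


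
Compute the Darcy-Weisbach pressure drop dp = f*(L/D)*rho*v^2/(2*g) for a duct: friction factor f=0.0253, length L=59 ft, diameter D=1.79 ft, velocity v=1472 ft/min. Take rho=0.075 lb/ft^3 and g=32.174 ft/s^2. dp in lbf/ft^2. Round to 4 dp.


v_fps = 1472/60 = 24.5333 ft/s
dp = 0.0253*(59/1.79)*0.075*24.5333^2/(2*32.174) = 0.5850 lbf/ft^2

0.5850 lbf/ft^2


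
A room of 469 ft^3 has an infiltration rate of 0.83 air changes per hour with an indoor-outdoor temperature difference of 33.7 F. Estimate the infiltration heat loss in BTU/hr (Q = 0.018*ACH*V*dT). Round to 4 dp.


Q = 0.018 * 0.83 * 469 * 33.7 = 236.1312 BTU/hr

236.1312 BTU/hr


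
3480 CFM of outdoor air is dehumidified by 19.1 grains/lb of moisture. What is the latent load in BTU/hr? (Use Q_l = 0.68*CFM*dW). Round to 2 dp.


Q = 0.68 * 3480 * 19.1 = 45198.24 BTU/hr

45198.24 BTU/hr


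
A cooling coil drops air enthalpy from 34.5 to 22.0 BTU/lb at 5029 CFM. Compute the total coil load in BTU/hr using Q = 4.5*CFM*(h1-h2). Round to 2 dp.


Q = 4.5 * 5029 * (34.5 - 22.0) = 282881.25 BTU/hr

282881.25 BTU/hr


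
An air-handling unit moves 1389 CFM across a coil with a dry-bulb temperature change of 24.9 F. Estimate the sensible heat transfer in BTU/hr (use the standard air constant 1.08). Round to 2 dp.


Q = 1.08 * 1389 * 24.9 = 37352.99 BTU/hr

37352.99 BTU/hr


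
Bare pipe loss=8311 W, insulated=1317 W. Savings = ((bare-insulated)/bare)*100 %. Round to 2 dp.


Savings = ((8311-1317)/8311)*100 = 84.15 %

84.15 %


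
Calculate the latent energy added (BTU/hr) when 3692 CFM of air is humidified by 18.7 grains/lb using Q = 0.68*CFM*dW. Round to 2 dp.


Q = 0.68 * 3692 * 18.7 = 46947.47 BTU/hr

46947.47 BTU/hr


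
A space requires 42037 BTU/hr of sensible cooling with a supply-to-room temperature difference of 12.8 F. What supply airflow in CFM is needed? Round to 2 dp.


CFM = 42037 / (1.08 * 12.8) = 3040.87

3040.87 CFM


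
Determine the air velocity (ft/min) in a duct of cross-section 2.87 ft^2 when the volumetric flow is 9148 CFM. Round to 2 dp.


V = 9148 / 2.87 = 3187.46 ft/min

3187.46 ft/min


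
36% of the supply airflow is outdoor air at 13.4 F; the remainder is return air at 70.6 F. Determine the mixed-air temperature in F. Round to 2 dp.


T_mix = 0.36*13.4 + 0.64*70.6 = 50.01 F

50.01 F


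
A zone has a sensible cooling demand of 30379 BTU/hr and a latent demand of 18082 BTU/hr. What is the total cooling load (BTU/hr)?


Qt = 30379 + 18082 = 48461 BTU/hr

48461 BTU/hr


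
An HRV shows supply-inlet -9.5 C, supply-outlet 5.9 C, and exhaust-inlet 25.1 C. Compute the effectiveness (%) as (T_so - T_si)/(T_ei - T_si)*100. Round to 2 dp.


eff = (5.9-(-9.5))/(25.1-(-9.5))*100 = 44.51 %

44.51 %


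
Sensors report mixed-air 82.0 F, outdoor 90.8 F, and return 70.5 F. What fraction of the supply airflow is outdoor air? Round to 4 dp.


frac = (82.0 - 70.5) / (90.8 - 70.5) = 0.5665

0.5665


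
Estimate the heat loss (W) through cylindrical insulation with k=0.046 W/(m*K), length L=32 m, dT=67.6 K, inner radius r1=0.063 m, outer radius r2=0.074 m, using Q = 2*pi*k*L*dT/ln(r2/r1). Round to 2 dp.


Q = 2*pi*0.046*32*67.6/ln(0.074/0.063) = 3885.05 W

3885.05 W


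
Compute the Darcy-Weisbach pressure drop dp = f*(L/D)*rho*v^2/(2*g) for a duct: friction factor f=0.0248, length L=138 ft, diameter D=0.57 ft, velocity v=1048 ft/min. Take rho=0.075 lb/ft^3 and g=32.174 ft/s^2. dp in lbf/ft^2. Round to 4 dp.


v_fps = 1048/60 = 17.4667 ft/s
dp = 0.0248*(138/0.57)*0.075*17.4667^2/(2*32.174) = 2.1350 lbf/ft^2

2.1350 lbf/ft^2


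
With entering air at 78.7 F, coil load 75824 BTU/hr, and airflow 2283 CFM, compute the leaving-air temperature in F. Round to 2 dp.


dT = 75824/(1.08*2283) = 30.7523
T_leave = 78.7 - 30.7523 = 47.95 F

47.95 F


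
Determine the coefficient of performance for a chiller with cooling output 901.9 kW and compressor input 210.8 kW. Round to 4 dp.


COP = 901.9 / 210.8 = 4.2785

4.2785


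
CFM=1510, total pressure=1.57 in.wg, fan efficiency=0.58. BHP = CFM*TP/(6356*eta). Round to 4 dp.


BHP = 1510 * 1.57 / (6356 * 0.58) = 0.6431 hp

0.6431 hp


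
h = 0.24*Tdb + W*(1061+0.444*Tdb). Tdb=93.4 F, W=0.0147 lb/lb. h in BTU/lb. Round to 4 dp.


h = 0.24*93.4 + 0.0147*(1061+0.444*93.4) = 38.6223 BTU/lb

38.6223 BTU/lb


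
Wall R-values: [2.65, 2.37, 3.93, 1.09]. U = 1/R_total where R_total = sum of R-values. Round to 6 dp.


R_total = 2.65 + 2.37 + 3.93 + 1.09 = 10.04
U = 1/10.04 = 0.099602

0.099602


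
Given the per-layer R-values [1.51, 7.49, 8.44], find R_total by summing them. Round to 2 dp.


R_total = 1.51 + 7.49 + 8.44 = 17.44

17.44


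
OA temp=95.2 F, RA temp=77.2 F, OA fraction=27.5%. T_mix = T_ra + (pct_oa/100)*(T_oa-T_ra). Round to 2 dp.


T_mix = 77.2 + (27.5/100)*(95.2-77.2) = 82.15 F

82.15 F


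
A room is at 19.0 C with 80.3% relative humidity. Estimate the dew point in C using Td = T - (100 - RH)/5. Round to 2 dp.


Td = 19.0 - (100-80.3)/5 = 15.06 C

15.06 C


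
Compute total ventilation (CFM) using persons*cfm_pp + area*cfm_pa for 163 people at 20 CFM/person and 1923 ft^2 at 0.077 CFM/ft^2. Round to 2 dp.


Total = 163*20 + 1923*0.077 = 3408.07 CFM

3408.07 CFM


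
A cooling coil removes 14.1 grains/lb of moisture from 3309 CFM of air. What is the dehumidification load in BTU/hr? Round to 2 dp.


Q = 0.68 * 3309 * 14.1 = 31726.69 BTU/hr

31726.69 BTU/hr


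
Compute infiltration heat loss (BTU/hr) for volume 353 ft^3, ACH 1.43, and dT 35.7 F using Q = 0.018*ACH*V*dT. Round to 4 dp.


Q = 0.018 * 1.43 * 353 * 35.7 = 324.3781 BTU/hr

324.3781 BTU/hr


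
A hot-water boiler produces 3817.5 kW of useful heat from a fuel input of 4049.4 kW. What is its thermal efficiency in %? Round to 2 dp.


eta = (3817.5/4049.4)*100 = 94.27 %

94.27 %


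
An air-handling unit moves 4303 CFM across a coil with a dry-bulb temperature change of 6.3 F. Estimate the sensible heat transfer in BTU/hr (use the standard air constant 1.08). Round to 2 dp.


Q = 1.08 * 4303 * 6.3 = 29277.61 BTU/hr

29277.61 BTU/hr


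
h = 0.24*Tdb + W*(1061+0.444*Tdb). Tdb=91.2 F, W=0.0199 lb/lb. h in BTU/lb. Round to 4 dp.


h = 0.24*91.2 + 0.0199*(1061+0.444*91.2) = 43.8077 BTU/lb

43.8077 BTU/lb


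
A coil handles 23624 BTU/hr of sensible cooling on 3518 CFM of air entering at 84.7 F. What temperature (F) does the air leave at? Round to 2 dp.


dT = 23624/(1.08*3518) = 6.2178
T_leave = 84.7 - 6.2178 = 78.48 F

78.48 F


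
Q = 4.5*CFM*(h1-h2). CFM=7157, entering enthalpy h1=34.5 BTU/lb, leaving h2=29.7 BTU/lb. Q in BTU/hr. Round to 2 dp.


Q = 4.5 * 7157 * (34.5 - 29.7) = 154591.20 BTU/hr

154591.20 BTU/hr


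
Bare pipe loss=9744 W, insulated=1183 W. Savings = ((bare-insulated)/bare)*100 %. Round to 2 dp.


Savings = ((9744-1183)/9744)*100 = 87.86 %

87.86 %


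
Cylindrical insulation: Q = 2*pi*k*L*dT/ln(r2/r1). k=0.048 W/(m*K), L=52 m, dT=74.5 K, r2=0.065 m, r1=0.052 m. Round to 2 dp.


Q = 2*pi*0.048*52*74.5/ln(0.065/0.052) = 5235.96 W

5235.96 W


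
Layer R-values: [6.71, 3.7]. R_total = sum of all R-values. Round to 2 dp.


R_total = 6.71 + 3.7 = 10.41

10.41


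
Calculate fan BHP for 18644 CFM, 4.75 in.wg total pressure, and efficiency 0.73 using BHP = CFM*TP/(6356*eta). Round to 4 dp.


BHP = 18644 * 4.75 / (6356 * 0.73) = 19.0865 hp

19.0865 hp


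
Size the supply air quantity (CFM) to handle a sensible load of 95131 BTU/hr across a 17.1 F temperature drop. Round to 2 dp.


CFM = 95131 / (1.08 * 17.1) = 5151.13

5151.13 CFM


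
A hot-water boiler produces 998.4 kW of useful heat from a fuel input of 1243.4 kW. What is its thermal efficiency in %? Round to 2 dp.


eta = (998.4/1243.4)*100 = 80.30 %

80.30 %


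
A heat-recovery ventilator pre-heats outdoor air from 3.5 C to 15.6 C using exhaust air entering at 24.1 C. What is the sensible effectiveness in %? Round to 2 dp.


eff = (15.6-3.5)/(24.1-3.5)*100 = 58.74 %

58.74 %


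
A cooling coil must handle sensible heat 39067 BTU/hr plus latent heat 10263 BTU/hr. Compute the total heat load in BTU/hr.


Qt = 39067 + 10263 = 49330 BTU/hr

49330 BTU/hr


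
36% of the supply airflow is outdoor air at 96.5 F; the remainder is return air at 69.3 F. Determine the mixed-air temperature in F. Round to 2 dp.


T_mix = 0.36*96.5 + 0.64*69.3 = 79.09 F

79.09 F


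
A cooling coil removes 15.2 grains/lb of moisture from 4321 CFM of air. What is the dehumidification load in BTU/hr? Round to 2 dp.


Q = 0.68 * 4321 * 15.2 = 44661.86 BTU/hr

44661.86 BTU/hr


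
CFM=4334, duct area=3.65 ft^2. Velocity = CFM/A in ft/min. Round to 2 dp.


V = 4334 / 3.65 = 1187.40 ft/min

1187.40 ft/min


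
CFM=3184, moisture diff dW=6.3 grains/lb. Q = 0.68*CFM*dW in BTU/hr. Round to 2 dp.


Q = 0.68 * 3184 * 6.3 = 13640.26 BTU/hr

13640.26 BTU/hr


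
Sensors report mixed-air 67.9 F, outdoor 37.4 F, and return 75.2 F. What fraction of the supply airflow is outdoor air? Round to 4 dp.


frac = (67.9 - 75.2) / (37.4 - 75.2) = 0.1931

0.1931


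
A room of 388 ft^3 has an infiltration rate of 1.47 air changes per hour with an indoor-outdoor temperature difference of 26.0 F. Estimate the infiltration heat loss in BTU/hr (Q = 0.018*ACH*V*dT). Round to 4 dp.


Q = 0.018 * 1.47 * 388 * 26.0 = 266.9285 BTU/hr

266.9285 BTU/hr


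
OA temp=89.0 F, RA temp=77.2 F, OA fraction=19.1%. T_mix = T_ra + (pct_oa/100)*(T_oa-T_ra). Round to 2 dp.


T_mix = 77.2 + (19.1/100)*(89.0-77.2) = 79.45 F

79.45 F


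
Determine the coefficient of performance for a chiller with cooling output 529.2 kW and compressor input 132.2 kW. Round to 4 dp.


COP = 529.2 / 132.2 = 4.0030

4.0030


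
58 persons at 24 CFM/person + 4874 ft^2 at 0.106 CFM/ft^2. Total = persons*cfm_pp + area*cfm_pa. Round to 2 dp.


Total = 58*24 + 4874*0.106 = 1908.64 CFM

1908.64 CFM


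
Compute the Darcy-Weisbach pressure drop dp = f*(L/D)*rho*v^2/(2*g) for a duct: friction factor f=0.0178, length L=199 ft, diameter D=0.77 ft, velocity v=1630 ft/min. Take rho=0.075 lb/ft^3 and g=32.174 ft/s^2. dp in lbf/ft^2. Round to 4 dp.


v_fps = 1630/60 = 27.1667 ft/s
dp = 0.0178*(199/0.77)*0.075*27.1667^2/(2*32.174) = 3.9571 lbf/ft^2

3.9571 lbf/ft^2


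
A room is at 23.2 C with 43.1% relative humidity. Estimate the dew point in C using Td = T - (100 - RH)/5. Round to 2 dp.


Td = 23.2 - (100-43.1)/5 = 11.82 C

11.82 C


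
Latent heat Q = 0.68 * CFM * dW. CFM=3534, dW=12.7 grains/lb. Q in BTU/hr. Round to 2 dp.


Q = 0.68 * 3534 * 12.7 = 30519.62 BTU/hr

30519.62 BTU/hr


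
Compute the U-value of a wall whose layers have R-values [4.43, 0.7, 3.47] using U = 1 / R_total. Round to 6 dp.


R_total = 4.43 + 0.7 + 3.47 = 8.60
U = 1/8.60 = 0.116279

0.116279


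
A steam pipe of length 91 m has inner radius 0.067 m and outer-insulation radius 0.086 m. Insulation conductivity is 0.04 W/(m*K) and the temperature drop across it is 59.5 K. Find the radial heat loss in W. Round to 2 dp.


Q = 2*pi*0.04*91*59.5/ln(0.086/0.067) = 5450.78 W

5450.78 W


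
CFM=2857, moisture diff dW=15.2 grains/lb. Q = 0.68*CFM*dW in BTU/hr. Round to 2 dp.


Q = 0.68 * 2857 * 15.2 = 29529.95 BTU/hr

29529.95 BTU/hr


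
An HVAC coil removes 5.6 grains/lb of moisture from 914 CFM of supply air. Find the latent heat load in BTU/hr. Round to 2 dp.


Q = 0.68 * 914 * 5.6 = 3480.51 BTU/hr

3480.51 BTU/hr


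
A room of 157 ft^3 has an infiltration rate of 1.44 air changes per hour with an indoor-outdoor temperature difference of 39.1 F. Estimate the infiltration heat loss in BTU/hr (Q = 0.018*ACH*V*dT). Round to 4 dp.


Q = 0.018 * 1.44 * 157 * 39.1 = 159.1151 BTU/hr

159.1151 BTU/hr


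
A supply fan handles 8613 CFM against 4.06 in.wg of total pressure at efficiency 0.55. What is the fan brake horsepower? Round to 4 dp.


BHP = 8613 * 4.06 / (6356 * 0.55) = 10.0031 hp

10.0031 hp


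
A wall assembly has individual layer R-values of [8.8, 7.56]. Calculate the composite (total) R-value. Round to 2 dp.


R_total = 8.8 + 7.56 = 16.36

16.36


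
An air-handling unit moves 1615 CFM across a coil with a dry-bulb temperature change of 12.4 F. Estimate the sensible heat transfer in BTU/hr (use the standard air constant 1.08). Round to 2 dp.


Q = 1.08 * 1615 * 12.4 = 21628.08 BTU/hr

21628.08 BTU/hr


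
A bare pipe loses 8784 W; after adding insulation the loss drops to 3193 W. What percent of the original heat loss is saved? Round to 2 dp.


Savings = ((8784-3193)/8784)*100 = 63.65 %

63.65 %


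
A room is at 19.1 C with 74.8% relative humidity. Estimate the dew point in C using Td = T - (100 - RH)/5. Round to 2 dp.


Td = 19.1 - (100-74.8)/5 = 14.06 C

14.06 C


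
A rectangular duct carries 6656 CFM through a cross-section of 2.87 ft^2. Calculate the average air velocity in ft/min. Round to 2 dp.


V = 6656 / 2.87 = 2319.16 ft/min

2319.16 ft/min


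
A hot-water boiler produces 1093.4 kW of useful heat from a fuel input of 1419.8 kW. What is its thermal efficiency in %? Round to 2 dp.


eta = (1093.4/1419.8)*100 = 77.01 %

77.01 %


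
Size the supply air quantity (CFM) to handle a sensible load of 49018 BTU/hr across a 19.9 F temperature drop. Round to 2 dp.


CFM = 49018 / (1.08 * 19.9) = 2280.76

2280.76 CFM


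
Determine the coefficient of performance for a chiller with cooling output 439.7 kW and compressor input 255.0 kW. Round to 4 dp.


COP = 439.7 / 255.0 = 1.7243

1.7243


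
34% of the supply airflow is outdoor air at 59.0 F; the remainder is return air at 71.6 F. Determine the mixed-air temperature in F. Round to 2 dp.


T_mix = 0.34*59.0 + 0.66*71.6 = 67.32 F

67.32 F


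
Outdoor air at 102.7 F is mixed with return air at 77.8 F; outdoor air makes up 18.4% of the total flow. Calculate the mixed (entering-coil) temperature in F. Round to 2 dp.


T_mix = 77.8 + (18.4/100)*(102.7-77.8) = 82.38 F

82.38 F


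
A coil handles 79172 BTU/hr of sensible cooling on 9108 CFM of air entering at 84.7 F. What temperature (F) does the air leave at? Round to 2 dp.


dT = 79172/(1.08*9108) = 8.0487
T_leave = 84.7 - 8.0487 = 76.65 F

76.65 F


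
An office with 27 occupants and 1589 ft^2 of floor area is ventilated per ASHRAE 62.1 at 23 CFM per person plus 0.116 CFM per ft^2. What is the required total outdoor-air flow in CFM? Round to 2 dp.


Total = 27*23 + 1589*0.116 = 805.32 CFM

805.32 CFM


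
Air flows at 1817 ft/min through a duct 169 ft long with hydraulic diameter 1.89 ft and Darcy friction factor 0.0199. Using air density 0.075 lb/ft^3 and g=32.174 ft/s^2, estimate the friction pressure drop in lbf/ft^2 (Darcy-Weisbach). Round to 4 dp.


v_fps = 1817/60 = 30.2833 ft/s
dp = 0.0199*(169/1.89)*0.075*30.2833^2/(2*32.174) = 1.9020 lbf/ft^2

1.9020 lbf/ft^2


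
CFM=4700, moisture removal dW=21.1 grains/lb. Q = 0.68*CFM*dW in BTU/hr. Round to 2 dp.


Q = 0.68 * 4700 * 21.1 = 67435.60 BTU/hr

67435.60 BTU/hr


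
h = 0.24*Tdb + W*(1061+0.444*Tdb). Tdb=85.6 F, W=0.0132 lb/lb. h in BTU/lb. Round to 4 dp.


h = 0.24*85.6 + 0.0132*(1061+0.444*85.6) = 35.0509 BTU/lb

35.0509 BTU/lb


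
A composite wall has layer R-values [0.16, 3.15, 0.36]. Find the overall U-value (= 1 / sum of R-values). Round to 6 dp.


R_total = 0.16 + 3.15 + 0.36 = 3.67
U = 1/3.67 = 0.272480

0.272480


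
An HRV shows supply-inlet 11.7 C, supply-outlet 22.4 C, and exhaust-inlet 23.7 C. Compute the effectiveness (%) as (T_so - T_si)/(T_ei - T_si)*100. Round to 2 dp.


eff = (22.4-11.7)/(23.7-11.7)*100 = 89.17 %

89.17 %


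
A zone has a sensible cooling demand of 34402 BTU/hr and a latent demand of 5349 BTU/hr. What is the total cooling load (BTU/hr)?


Qt = 34402 + 5349 = 39751 BTU/hr

39751 BTU/hr


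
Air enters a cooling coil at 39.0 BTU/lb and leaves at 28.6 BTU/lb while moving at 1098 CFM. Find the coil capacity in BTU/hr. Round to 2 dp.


Q = 4.5 * 1098 * (39.0 - 28.6) = 51386.40 BTU/hr

51386.40 BTU/hr


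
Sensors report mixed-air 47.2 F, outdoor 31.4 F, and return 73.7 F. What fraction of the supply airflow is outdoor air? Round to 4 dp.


frac = (47.2 - 73.7) / (31.4 - 73.7) = 0.6265

0.6265


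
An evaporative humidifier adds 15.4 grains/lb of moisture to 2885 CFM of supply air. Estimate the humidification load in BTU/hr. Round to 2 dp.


Q = 0.68 * 2885 * 15.4 = 30211.72 BTU/hr

30211.72 BTU/hr


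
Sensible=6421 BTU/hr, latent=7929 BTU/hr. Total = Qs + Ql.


Qt = 6421 + 7929 = 14350 BTU/hr

14350 BTU/hr


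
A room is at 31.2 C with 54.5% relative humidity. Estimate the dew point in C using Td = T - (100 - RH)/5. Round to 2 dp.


Td = 31.2 - (100-54.5)/5 = 22.10 C

22.10 C


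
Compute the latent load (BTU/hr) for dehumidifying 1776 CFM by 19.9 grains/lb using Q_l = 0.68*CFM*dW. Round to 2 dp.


Q = 0.68 * 1776 * 19.9 = 24032.83 BTU/hr

24032.83 BTU/hr


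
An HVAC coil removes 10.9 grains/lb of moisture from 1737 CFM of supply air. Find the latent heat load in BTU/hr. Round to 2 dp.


Q = 0.68 * 1737 * 10.9 = 12874.64 BTU/hr

12874.64 BTU/hr


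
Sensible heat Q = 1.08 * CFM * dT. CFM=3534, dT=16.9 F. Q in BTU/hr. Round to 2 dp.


Q = 1.08 * 3534 * 16.9 = 64502.57 BTU/hr

64502.57 BTU/hr


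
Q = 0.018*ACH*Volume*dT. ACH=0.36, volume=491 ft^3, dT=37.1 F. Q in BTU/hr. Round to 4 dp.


Q = 0.018 * 0.36 * 491 * 37.1 = 118.0403 BTU/hr

118.0403 BTU/hr


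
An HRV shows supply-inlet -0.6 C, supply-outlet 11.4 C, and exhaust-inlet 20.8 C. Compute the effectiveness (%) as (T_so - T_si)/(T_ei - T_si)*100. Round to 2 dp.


eff = (11.4-(-0.6))/(20.8-(-0.6))*100 = 56.07 %

56.07 %


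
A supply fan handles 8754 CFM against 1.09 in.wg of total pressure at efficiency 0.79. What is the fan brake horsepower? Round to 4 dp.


BHP = 8754 * 1.09 / (6356 * 0.79) = 1.9003 hp

1.9003 hp


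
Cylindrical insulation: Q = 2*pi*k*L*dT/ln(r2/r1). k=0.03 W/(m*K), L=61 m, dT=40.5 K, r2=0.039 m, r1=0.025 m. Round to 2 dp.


Q = 2*pi*0.03*61*40.5/ln(0.039/0.025) = 1047.21 W

1047.21 W


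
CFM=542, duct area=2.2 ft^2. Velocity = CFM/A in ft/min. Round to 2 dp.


V = 542 / 2.2 = 246.36 ft/min

246.36 ft/min


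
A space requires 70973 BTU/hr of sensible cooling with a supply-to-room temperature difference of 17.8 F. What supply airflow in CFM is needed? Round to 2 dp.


CFM = 70973 / (1.08 * 17.8) = 3691.90

3691.90 CFM


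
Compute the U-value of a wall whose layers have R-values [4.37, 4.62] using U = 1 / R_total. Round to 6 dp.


R_total = 4.37 + 4.62 = 8.99
U = 1/8.99 = 0.111235

0.111235


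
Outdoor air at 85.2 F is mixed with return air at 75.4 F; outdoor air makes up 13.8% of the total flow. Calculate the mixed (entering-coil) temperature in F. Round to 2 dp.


T_mix = 75.4 + (13.8/100)*(85.2-75.4) = 76.75 F

76.75 F


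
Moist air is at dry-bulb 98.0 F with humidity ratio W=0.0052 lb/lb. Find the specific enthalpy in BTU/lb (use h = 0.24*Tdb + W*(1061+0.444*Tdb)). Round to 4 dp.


h = 0.24*98.0 + 0.0052*(1061+0.444*98.0) = 29.2635 BTU/lb

29.2635 BTU/lb


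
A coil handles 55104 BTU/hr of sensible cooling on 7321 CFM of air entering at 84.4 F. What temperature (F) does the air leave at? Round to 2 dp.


dT = 55104/(1.08*7321) = 6.9693
T_leave = 84.4 - 6.9693 = 77.43 F

77.43 F


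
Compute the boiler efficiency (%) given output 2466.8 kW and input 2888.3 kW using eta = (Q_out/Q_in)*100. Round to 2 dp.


eta = (2466.8/2888.3)*100 = 85.41 %

85.41 %


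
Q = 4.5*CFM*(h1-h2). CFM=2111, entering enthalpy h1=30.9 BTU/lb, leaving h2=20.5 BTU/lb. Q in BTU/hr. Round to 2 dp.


Q = 4.5 * 2111 * (30.9 - 20.5) = 98794.80 BTU/hr

98794.80 BTU/hr


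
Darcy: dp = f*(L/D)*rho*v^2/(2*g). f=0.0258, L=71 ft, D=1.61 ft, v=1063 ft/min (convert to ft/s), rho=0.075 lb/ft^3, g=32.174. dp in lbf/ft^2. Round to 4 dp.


v_fps = 1063/60 = 17.7167 ft/s
dp = 0.0258*(71/1.61)*0.075*17.7167^2/(2*32.174) = 0.4162 lbf/ft^2

0.4162 lbf/ft^2


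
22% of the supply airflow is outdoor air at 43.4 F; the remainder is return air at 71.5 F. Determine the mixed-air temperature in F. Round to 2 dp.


T_mix = 0.22*43.4 + 0.78*71.5 = 65.32 F

65.32 F


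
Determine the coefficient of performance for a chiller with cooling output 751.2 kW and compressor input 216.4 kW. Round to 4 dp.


COP = 751.2 / 216.4 = 3.4713

3.4713


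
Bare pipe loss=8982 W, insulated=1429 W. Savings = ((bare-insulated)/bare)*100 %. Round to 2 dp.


Savings = ((8982-1429)/8982)*100 = 84.09 %

84.09 %


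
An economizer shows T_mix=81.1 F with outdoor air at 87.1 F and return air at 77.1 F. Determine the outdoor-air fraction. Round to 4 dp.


frac = (81.1 - 77.1) / (87.1 - 77.1) = 0.4000

0.4000


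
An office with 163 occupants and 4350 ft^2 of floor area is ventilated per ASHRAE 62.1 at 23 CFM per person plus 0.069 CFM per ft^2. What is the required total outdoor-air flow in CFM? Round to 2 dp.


Total = 163*23 + 4350*0.069 = 4049.15 CFM

4049.15 CFM
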